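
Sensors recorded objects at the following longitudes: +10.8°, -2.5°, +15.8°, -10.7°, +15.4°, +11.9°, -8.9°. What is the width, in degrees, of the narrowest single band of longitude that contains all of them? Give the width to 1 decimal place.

Sort the longitudes: -10.7°, -8.9°, -2.5°, +10.8°, +11.9°, +15.4°, +15.8°.
Eastward gaps between consecutive values (wrapping around): 1.8°, 6.4°, 13.3°, 1.1°, 3.5°, 0.4°, 333.5°.
Largest gap = 333.5° ⇒ minimal covering band is its complement: 360° − 333.5° = 26.5°.
Band runs from -10.7° eastward to +15.8°.

26.5°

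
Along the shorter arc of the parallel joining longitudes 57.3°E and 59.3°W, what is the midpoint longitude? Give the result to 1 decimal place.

Signed shortest Δλ from +57.3° to -59.3° is -116.6°.
Midpoint longitude = +57.3° + (-116.6°)/2 = +57.3° − 58.3° = -1.0°.

1.0°W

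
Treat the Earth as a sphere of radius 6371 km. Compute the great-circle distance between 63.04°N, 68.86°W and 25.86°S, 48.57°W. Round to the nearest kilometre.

10047 km

Δλ = -48.57 − -68.86 = 20.29°.
Δφ = -25.86 − 63.04 = -88.90°.
a = sin²(Δφ/2) + cos φ₁ · cos φ₂ · sin²(Δλ/2) = 0.503059.
c = 2·atan2(√a, √(1−a)) = 1.57691 rad → d = 6371·c ≈ 10046.52 km.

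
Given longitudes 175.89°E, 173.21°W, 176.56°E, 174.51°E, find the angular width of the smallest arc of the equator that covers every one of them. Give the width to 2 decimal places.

12.28°

Sort the longitudes: -173.21°, +174.51°, +175.89°, +176.56°.
Eastward gaps between consecutive values (wrapping around): 347.72°, 1.38°, 0.67°, 10.23°.
Largest gap = 347.72° ⇒ minimal covering band is its complement: 360° − 347.72° = 12.28°.
Band runs from +174.51° eastward to -173.21°, crossing the antimeridian.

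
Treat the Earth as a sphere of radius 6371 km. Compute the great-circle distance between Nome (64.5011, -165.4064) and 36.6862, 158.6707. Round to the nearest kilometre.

Δλ = 158.6707 − -165.4064 = 324.0771°; wrapped into (−180°, 180°]: -35.9229°.
Δφ = 36.6862 − 64.5011 = -27.8149°.
a = sin²(Δφ/2) + cos φ₁ · cos φ₂ · sin²(Δλ/2) = 0.090599.
c = 2·atan2(√a, √(1−a)) = 0.61148 rad → d = 6371·c ≈ 3895.72 km.

3896 km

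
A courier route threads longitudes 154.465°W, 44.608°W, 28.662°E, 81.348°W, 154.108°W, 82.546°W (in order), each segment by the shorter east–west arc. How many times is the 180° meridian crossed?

Leg 1: -154.465° → -44.608°, shortest Δλ = 109.857° (east) — does not cross 180°.
Leg 2: -44.608° → +28.662°, shortest Δλ = 73.27° (east) — does not cross 180°.
Leg 3: +28.662° → -81.348°, shortest Δλ = -110.01° (west) — does not cross 180°.
Leg 4: -81.348° → -154.108°, shortest Δλ = -72.76° (west) — does not cross 180°.
Leg 5: -154.108° → -82.546°, shortest Δλ = 71.562° (east) — does not cross 180°.
Total crossings: 0.

0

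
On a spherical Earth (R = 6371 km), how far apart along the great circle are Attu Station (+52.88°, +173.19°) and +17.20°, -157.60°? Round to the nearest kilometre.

Δλ = -157.60 − 173.19 = -330.79°; wrapped into (−180°, 180°]: 29.21°.
Δφ = 17.20 − 52.88 = -35.68°.
a = sin²(Δφ/2) + cos φ₁ · cos φ₂ · sin²(Δλ/2) = 0.130511.
c = 2·atan2(√a, √(1−a)) = 0.73924 rad → d = 6371·c ≈ 4709.72 km.

4710 km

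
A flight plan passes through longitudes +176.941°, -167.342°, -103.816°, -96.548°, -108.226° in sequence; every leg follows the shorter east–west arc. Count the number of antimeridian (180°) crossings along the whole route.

Leg 1: +176.941° → -167.342°, shortest Δλ = 15.717° (east) — crosses 180°.
Leg 2: -167.342° → -103.816°, shortest Δλ = 63.526° (east) — does not cross 180°.
Leg 3: -103.816° → -96.548°, shortest Δλ = 7.268° (east) — does not cross 180°.
Leg 4: -96.548° → -108.226°, shortest Δλ = -11.678° (west) — does not cross 180°.
Total crossings: 1.

1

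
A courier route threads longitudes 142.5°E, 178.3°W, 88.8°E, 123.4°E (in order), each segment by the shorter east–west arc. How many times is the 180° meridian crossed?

2

Leg 1: +142.5° → -178.3°, shortest Δλ = 39.2° (east) — crosses 180°.
Leg 2: -178.3° → +88.8°, shortest Δλ = -92.9° (west) — crosses 180°.
Leg 3: +88.8° → +123.4°, shortest Δλ = 34.6° (east) — does not cross 180°.
Total crossings: 2.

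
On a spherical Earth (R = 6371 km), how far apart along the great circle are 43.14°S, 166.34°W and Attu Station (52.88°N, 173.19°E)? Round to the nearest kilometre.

10855 km

Δλ = 173.19 − -166.34 = 339.53°; wrapped into (−180°, 180°]: -20.47°.
Δφ = 52.88 − -43.14 = 96.02°.
a = sin²(Δφ/2) + cos φ₁ · cos φ₂ · sin²(Δλ/2) = 0.566341.
c = 2·atan2(√a, √(1−a)) = 1.70387 rad → d = 6371·c ≈ 10855.36 km.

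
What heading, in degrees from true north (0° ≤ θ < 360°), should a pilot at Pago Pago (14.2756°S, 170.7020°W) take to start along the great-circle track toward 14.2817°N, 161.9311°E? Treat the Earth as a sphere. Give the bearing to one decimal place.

315.4°

Δλ = 161.9311 − -170.7020 = 332.6331°; wrapped into (−180°, 180°]: -27.3669°.
θ = atan2( sin Δλ · cos φ₂ , cos φ₁ · sin φ₂ − sin φ₁ · cos φ₂ · cos Δλ )
  = atan2(-0.44548, 0.45129) = -44.629° → normalised to [0°, 360°): 315.371°.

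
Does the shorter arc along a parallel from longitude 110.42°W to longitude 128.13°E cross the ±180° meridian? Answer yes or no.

Yes

Naïve |128.13 − -110.42| = 238.55° > 180°, so the shorter arc goes the other way round — across 180°.
Signed shortest Δλ = ((128.13 − -110.42 + 180) mod 360) − 180 = -121.45°.
Going west by 121.45° from -110.42° passes through 180° before reaching +128.13°.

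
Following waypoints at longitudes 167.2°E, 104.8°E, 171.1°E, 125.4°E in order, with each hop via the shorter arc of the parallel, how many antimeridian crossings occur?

0

Leg 1: +167.2° → +104.8°, shortest Δλ = -62.4° (west) — does not cross 180°.
Leg 2: +104.8° → +171.1°, shortest Δλ = 66.3° (east) — does not cross 180°.
Leg 3: +171.1° → +125.4°, shortest Δλ = -45.7° (west) — does not cross 180°.
Total crossings: 0.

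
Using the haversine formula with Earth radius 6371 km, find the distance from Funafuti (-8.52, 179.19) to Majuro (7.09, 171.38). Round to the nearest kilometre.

Δλ = 171.38 − 179.19 = -7.81°.
Δφ = 7.09 − -8.52 = 15.61°.
a = sin²(Δφ/2) + cos φ₁ · cos φ₂ · sin²(Δλ/2) = 0.022994.
c = 2·atan2(√a, √(1−a)) = 0.30445 rad → d = 6371·c ≈ 1939.64 km.

1940 km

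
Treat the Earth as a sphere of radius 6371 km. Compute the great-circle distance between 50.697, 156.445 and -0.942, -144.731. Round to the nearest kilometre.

7965 km

Δλ = -144.731 − 156.445 = -301.176°; wrapped into (−180°, 180°]: 58.824°.
Δφ = -0.942 − 50.697 = -51.639°.
a = sin²(Δφ/2) + cos φ₁ · cos φ₂ · sin²(Δλ/2) = 0.342432.
c = 2·atan2(√a, √(1−a)) = 1.25020 rad → d = 6371·c ≈ 7965.00 km.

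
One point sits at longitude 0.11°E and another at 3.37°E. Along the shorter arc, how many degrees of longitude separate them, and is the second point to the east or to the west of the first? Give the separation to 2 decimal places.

3.26° east

Raw difference: 3.37 − 0.11 = 3.26°.
Normalise into (−180°, 180°]: 3.26° stays 3.26°.
Positive ⇒ the second point lies to the east; separation 3.26°.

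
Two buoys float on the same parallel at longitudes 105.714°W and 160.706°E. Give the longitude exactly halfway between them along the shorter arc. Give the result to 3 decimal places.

Signed shortest Δλ from -105.714° to +160.706° is -93.580°.
Midpoint longitude = -105.714° + (-93.580°)/2 = -105.714° − 46.790° = -152.504°.
(The naïve average (-105.714 + +160.706)/2 = 27.496° is on the wrong side of the globe.)

152.504°W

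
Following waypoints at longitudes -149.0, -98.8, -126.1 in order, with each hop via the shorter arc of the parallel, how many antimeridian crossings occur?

Leg 1: -149.0° → -98.8°, shortest Δλ = 50.2° (east) — does not cross 180°.
Leg 2: -98.8° → -126.1°, shortest Δλ = -27.3° (west) — does not cross 180°.
Total crossings: 0.

0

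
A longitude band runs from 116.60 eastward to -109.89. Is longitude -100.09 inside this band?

No

Band width going east from +116.60° to -109.89°: ((-109.89 − 116.60) mod 360) = 133.51°.
Offset of -100.09° east of the west edge: ((-100.09 − 116.60) mod 360) = 143.31°.
143.31° > 133.51° ⇒ outside.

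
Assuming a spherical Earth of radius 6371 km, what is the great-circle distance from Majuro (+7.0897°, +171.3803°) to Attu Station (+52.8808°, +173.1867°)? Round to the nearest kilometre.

5094 km

Δλ = 173.1867 − 171.3803 = 1.8064°.
Δφ = 52.8808 − 7.0897 = 45.7911°.
a = sin²(Δφ/2) + cos φ₁ · cos φ₂ · sin²(Δλ/2) = 0.151511.
c = 2·atan2(√a, √(1−a)) = 0.79962 rad → d = 6371·c ≈ 5094.38 km.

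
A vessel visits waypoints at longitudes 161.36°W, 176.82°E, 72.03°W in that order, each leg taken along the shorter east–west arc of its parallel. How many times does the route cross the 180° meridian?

2

Leg 1: -161.36° → +176.82°, shortest Δλ = -21.82° (west) — crosses 180°.
Leg 2: +176.82° → -72.03°, shortest Δλ = 111.15° (east) — crosses 180°.
Total crossings: 2.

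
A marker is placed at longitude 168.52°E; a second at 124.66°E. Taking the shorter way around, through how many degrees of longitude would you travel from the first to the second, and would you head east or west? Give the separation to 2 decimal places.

43.86° west

Raw difference: 124.66 − 168.52 = -43.86°.
Normalise into (−180°, 180°]: -43.86° stays -43.86°.
Negative ⇒ the second point lies to the west; separation 43.86°.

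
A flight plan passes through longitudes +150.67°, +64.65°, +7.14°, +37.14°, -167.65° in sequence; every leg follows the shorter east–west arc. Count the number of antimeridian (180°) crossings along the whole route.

Leg 1: +150.67° → +64.65°, shortest Δλ = -86.02° (west) — does not cross 180°.
Leg 2: +64.65° → +7.14°, shortest Δλ = -57.51° (west) — does not cross 180°.
Leg 3: +7.14° → +37.14°, shortest Δλ = 30.0° (east) — does not cross 180°.
Leg 4: +37.14° → -167.65°, shortest Δλ = 155.21° (east) — crosses 180°.
Total crossings: 1.

1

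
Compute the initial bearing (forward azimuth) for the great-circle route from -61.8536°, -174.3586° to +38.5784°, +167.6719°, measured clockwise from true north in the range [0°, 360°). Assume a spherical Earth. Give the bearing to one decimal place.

345.8°

Δλ = 167.6719 − -174.3586 = 342.0305°; wrapped into (−180°, 180°]: -17.9695°.
θ = atan2( sin Δλ · cos φ₂ , cos φ₁ · sin φ₂ − sin φ₁ · cos φ₂ · cos Δλ )
  = atan2(-0.24118, 0.94985) = -14.247° → normalised to [0°, 360°): 345.753°.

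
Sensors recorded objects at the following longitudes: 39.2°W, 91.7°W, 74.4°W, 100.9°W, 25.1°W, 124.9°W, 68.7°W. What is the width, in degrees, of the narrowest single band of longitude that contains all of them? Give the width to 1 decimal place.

Sort the longitudes: -124.9°, -100.9°, -91.7°, -74.4°, -68.7°, -39.2°, -25.1°.
Eastward gaps between consecutive values (wrapping around): 24.0°, 9.2°, 17.3°, 5.7°, 29.5°, 14.1°, 260.2°.
Largest gap = 260.2° ⇒ minimal covering band is its complement: 360° − 260.2° = 99.8°.
Band runs from -124.9° eastward to -25.1°.

99.8°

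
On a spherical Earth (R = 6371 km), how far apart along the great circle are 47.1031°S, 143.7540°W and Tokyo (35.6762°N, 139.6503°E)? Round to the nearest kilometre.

Δλ = 139.6503 − -143.7540 = 283.4043°; wrapped into (−180°, 180°]: -76.5957°.
Δφ = 35.6762 − -47.1031 = 82.7793°.
a = sin²(Δφ/2) + cos φ₁ · cos φ₂ · sin²(Δλ/2) = 0.649531.
c = 2·atan2(√a, √(1−a)) = 1.87451 rad → d = 6371·c ≈ 11942.47 km.

11942 km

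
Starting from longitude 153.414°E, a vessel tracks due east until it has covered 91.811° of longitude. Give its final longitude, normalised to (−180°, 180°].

114.775°W

Start at +153.414°; shift +91.811° → +245.225°.
+245.225° lies outside (−180°, 180°]; subtract 360° → -114.775°.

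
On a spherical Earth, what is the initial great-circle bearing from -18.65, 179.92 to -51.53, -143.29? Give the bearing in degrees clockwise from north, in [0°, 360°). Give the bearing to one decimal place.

147.4°

Δλ = -143.29 − 179.92 = -323.21°; wrapped into (−180°, 180°]: 36.79°.
θ = atan2( sin Δλ · cos φ₂ , cos φ₁ · sin φ₂ − sin φ₁ · cos φ₂ · cos Δλ )
  = atan2(0.37257, -0.58250) = 147.397° → normalised to [0°, 360°): 147.397°.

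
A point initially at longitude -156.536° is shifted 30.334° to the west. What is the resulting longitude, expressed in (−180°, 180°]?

+173.130°

Start at -156.536°; shift −30.334° → -186.870°.
-186.870° lies outside (−180°, 180°]; add 360° → +173.130°.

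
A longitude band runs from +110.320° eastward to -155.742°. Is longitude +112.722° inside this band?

Yes

Band width going east from +110.320° to -155.742°: ((-155.742 − 110.320) mod 360) = 93.938°.
Offset of +112.722° east of the west edge: ((112.722 − 110.320) mod 360) = 2.402°.
2.402° ≤ 93.938° ⇒ inside.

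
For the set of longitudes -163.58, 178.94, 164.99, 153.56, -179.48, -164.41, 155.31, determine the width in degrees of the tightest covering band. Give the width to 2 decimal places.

Sort the longitudes: -179.48°, -164.41°, -163.58°, +153.56°, +155.31°, +164.99°, +178.94°.
Eastward gaps between consecutive values (wrapping around): 15.07°, 0.83°, 317.14°, 1.75°, 9.68°, 13.95°, 1.58°.
Largest gap = 317.14° ⇒ minimal covering band is its complement: 360° − 317.14° = 42.86°.
Band runs from +153.56° eastward to -163.58°, crossing the antimeridian.

42.86°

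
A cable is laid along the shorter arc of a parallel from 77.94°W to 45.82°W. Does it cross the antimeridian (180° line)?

No

Signed shortest Δλ = ((-45.82 − -77.94 + 180) mod 360) − 180 = 32.12°.
Going east by 32.12° from -77.94° reaches -45.82° without touching 180°.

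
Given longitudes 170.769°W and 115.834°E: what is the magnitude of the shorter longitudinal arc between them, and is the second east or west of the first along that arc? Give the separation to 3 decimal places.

73.397° west

Raw difference: 115.834 − -170.769 = 286.603°.
Normalise into (−180°, 180°]: 286.603° − 360° = -73.397°.
Negative ⇒ the second point lies to the west; separation 73.397°.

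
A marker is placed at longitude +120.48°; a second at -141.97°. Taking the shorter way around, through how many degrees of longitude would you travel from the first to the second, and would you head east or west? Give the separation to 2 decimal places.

97.55° east

Raw difference: -141.97 − 120.48 = -262.45°.
Normalise into (−180°, 180°]: -262.45° + 360° = 97.55°.
Positive ⇒ the second point lies to the east; separation 97.55°.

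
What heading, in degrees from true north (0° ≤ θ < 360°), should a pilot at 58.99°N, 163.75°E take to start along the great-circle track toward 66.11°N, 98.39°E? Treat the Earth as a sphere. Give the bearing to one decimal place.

Δλ = 98.39 − 163.75 = -65.36°.
θ = atan2( sin Δλ · cos φ₂ , cos φ₁ · sin φ₂ − sin φ₁ · cos φ₂ · cos Δλ )
  = atan2(-0.36811, 0.32634) = -48.442° → normalised to [0°, 360°): 311.558°.

311.6°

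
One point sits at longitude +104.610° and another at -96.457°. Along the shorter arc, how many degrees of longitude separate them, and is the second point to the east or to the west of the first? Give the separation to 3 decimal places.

158.933° east

Raw difference: -96.457 − 104.610 = -201.067°.
Normalise into (−180°, 180°]: -201.067° + 360° = 158.933°.
Positive ⇒ the second point lies to the east; separation 158.933°.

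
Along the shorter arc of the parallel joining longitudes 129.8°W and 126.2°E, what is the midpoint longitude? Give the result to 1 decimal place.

178.2°E

Signed shortest Δλ from -129.8° to +126.2° is -104.0°.
Midpoint longitude = -129.8° + (-104.0°)/2 = -129.8° − 52.0° = -181.8°.
Normalise into (−180°, 180°]: +178.2°.
(The naïve average (-129.8 + +126.2)/2 = -1.8° is on the wrong side of the globe.)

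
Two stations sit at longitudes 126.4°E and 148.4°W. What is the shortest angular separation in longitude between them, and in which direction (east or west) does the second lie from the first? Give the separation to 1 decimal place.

Raw difference: -148.4 − 126.4 = -274.8°.
Normalise into (−180°, 180°]: -274.8° + 360° = 85.2°.
Positive ⇒ the second point lies to the east; separation 85.2°.

85.2° east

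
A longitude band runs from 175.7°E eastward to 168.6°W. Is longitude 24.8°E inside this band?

No

Band width going east from +175.7° to -168.6°: ((-168.6 − 175.7) mod 360) = 15.7°.
Offset of +24.8° east of the west edge: ((24.8 − 175.7) mod 360) = 209.1°.
209.1° > 15.7° ⇒ outside.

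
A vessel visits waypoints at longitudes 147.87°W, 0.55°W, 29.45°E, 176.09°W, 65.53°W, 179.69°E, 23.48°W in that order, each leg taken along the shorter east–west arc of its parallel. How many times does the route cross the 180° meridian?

3

Leg 1: -147.87° → -0.55°, shortest Δλ = 147.32° (east) — does not cross 180°.
Leg 2: -0.55° → +29.45°, shortest Δλ = 30.0° (east) — does not cross 180°.
Leg 3: +29.45° → -176.09°, shortest Δλ = 154.46° (east) — crosses 180°.
Leg 4: -176.09° → -65.53°, shortest Δλ = 110.56° (east) — does not cross 180°.
Leg 5: -65.53° → +179.69°, shortest Δλ = -114.78° (west) — crosses 180°.
Leg 6: +179.69° → -23.48°, shortest Δλ = 156.83° (east) — crosses 180°.
Total crossings: 3.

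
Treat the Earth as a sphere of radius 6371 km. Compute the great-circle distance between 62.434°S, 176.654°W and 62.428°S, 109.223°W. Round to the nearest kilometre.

Δλ = -109.223 − -176.654 = 67.431°.
Δφ = -62.428 − -62.434 = 0.006°.
a = sin²(Δφ/2) + cos φ₁ · cos φ₂ · sin²(Δλ/2) = 0.065995.
c = 2·atan2(√a, √(1−a)) = 0.51962 rad → d = 6371·c ≈ 3310.48 km.

3310 km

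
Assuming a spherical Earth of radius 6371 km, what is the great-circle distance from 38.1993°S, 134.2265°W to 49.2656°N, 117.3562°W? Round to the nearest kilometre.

9866 km

Δλ = -117.3562 − -134.2265 = 16.8703°.
Δφ = 49.2656 − -38.1993 = 87.4649°.
a = sin²(Δφ/2) + cos φ₁ · cos φ₂ · sin²(Δλ/2) = 0.488919.
c = 2·atan2(√a, √(1−a)) = 1.54863 rad → d = 6371·c ≈ 9866.34 km.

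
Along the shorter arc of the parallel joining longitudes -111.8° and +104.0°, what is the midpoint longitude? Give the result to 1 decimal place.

+176.1°

Signed shortest Δλ from -111.8° to +104.0° is -144.2°.
Midpoint longitude = -111.8° + (-144.2°)/2 = -111.8° − 72.1° = -183.9°.
Normalise into (−180°, 180°]: +176.1°.
(The naïve average (-111.8 + +104.0)/2 = -3.9° is on the wrong side of the globe.)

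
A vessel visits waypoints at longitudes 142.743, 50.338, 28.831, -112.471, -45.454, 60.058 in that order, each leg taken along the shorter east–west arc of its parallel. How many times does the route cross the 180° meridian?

Leg 1: +142.743° → +50.338°, shortest Δλ = -92.405° (west) — does not cross 180°.
Leg 2: +50.338° → +28.831°, shortest Δλ = -21.507° (west) — does not cross 180°.
Leg 3: +28.831° → -112.471°, shortest Δλ = -141.302° (west) — does not cross 180°.
Leg 4: -112.471° → -45.454°, shortest Δλ = 67.017° (east) — does not cross 180°.
Leg 5: -45.454° → +60.058°, shortest Δλ = 105.512° (east) — does not cross 180°.
Total crossings: 0.

0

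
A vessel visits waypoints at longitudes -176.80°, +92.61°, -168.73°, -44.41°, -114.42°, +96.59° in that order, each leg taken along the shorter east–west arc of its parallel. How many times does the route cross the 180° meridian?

3

Leg 1: -176.80° → +92.61°, shortest Δλ = -90.59° (west) — crosses 180°.
Leg 2: +92.61° → -168.73°, shortest Δλ = 98.66° (east) — crosses 180°.
Leg 3: -168.73° → -44.41°, shortest Δλ = 124.32° (east) — does not cross 180°.
Leg 4: -44.41° → -114.42°, shortest Δλ = -70.01° (west) — does not cross 180°.
Leg 5: -114.42° → +96.59°, shortest Δλ = -148.99° (west) — crosses 180°.
Total crossings: 3.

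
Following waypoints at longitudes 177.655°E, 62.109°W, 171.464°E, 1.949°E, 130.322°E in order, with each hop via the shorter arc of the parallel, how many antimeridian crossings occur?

2

Leg 1: +177.655° → -62.109°, shortest Δλ = 120.236° (east) — crosses 180°.
Leg 2: -62.109° → +171.464°, shortest Δλ = -126.427° (west) — crosses 180°.
Leg 3: +171.464° → +1.949°, shortest Δλ = -169.515° (west) — does not cross 180°.
Leg 4: +1.949° → +130.322°, shortest Δλ = 128.373° (east) — does not cross 180°.
Total crossings: 2.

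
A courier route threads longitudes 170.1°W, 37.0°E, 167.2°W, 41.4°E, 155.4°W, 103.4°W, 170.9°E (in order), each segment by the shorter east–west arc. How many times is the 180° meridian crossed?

Leg 1: -170.1° → +37.0°, shortest Δλ = -152.9° (west) — crosses 180°.
Leg 2: +37.0° → -167.2°, shortest Δλ = 155.8° (east) — crosses 180°.
Leg 3: -167.2° → +41.4°, shortest Δλ = -151.4° (west) — crosses 180°.
Leg 4: +41.4° → -155.4°, shortest Δλ = 163.2° (east) — crosses 180°.
Leg 5: -155.4° → -103.4°, shortest Δλ = 52.0° (east) — does not cross 180°.
Leg 6: -103.4° → +170.9°, shortest Δλ = -85.7° (west) — crosses 180°.
Total crossings: 5.

5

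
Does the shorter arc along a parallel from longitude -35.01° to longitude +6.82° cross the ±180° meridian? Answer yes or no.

No

Signed shortest Δλ = ((6.82 − -35.01 + 180) mod 360) − 180 = 41.83°.
Going east by 41.83° from -35.01° reaches +6.82° without touching 180°.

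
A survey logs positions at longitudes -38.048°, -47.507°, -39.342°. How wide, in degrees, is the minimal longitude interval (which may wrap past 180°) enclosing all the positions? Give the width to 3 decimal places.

9.459°

Sort the longitudes: -47.507°, -39.342°, -38.048°.
Eastward gaps between consecutive values (wrapping around): 8.165°, 1.294°, 350.541°.
Largest gap = 350.541° ⇒ minimal covering band is its complement: 360° − 350.541° = 9.459°.
Band runs from -47.507° eastward to -38.048°.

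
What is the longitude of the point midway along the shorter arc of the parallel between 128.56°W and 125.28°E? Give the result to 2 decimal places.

178.36°E

Signed shortest Δλ from -128.56° to +125.28° is -106.16°.
Midpoint longitude = -128.56° + (-106.16°)/2 = -128.56° − 53.08° = -181.64°.
Normalise into (−180°, 180°]: +178.36°.
(The naïve average (-128.56 + +125.28)/2 = -1.64° is on the wrong side of the globe.)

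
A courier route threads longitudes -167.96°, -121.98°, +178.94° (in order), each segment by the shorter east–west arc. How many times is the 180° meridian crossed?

Leg 1: -167.96° → -121.98°, shortest Δλ = 45.98° (east) — does not cross 180°.
Leg 2: -121.98° → +178.94°, shortest Δλ = -59.08° (west) — crosses 180°.
Total crossings: 1.

1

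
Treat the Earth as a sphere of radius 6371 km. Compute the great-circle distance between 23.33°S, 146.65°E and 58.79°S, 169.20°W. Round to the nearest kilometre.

5243 km

Δλ = -169.20 − 146.65 = -315.85°; wrapped into (−180°, 180°]: 44.15°.
Δφ = -58.79 − -23.33 = -35.46°.
a = sin²(Δφ/2) + cos φ₁ · cos φ₂ · sin²(Δλ/2) = 0.159943.
c = 2·atan2(√a, √(1−a)) = 0.82288 rad → d = 6371·c ≈ 5242.56 km.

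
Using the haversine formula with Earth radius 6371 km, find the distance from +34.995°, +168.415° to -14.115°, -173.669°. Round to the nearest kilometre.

5779 km

Δλ = -173.669 − 168.415 = -342.084°; wrapped into (−180°, 180°]: 17.916°.
Δφ = -14.115 − 34.995 = -49.110°.
a = sin²(Δφ/2) + cos φ₁ · cos φ₂ · sin²(Δλ/2) = 0.191958.
c = 2·atan2(√a, √(1−a)) = 0.90704 rad → d = 6371·c ≈ 5778.72 km.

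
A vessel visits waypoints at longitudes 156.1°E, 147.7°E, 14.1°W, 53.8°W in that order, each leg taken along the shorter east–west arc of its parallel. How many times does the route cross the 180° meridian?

0

Leg 1: +156.1° → +147.7°, shortest Δλ = -8.4° (west) — does not cross 180°.
Leg 2: +147.7° → -14.1°, shortest Δλ = -161.8° (west) — does not cross 180°.
Leg 3: -14.1° → -53.8°, shortest Δλ = -39.7° (west) — does not cross 180°.
Total crossings: 0.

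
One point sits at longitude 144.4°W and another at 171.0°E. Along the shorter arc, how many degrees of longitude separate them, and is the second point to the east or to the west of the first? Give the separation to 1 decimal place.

44.6° west

Raw difference: 171.0 − -144.4 = 315.4°.
Normalise into (−180°, 180°]: 315.4° − 360° = -44.6°.
Negative ⇒ the second point lies to the west; separation 44.6°.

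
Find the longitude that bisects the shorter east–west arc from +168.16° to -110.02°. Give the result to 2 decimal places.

-150.93°

Signed shortest Δλ from +168.16° to -110.02° is +81.82°.
Midpoint longitude = +168.16° + (+81.82°)/2 = +168.16° + 40.91° = +209.07°.
Normalise into (−180°, 180°]: -150.93°.
(The naïve average (+168.16 + -110.02)/2 = 29.07° is on the wrong side of the globe.)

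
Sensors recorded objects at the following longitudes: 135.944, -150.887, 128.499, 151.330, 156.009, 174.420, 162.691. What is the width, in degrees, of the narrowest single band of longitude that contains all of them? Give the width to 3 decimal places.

Sort the longitudes: -150.887°, +128.499°, +135.944°, +151.330°, +156.009°, +162.691°, +174.420°.
Eastward gaps between consecutive values (wrapping around): 279.386°, 7.445°, 15.386°, 4.679°, 6.682°, 11.729°, 34.693°.
Largest gap = 279.386° ⇒ minimal covering band is its complement: 360° − 279.386° = 80.614°.
Band runs from +128.499° eastward to -150.887°, crossing the antimeridian.

80.614°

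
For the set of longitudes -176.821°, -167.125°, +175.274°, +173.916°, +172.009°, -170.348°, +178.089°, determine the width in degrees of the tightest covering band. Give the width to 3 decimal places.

20.866°

Sort the longitudes: -176.821°, -170.348°, -167.125°, +172.009°, +173.916°, +175.274°, +178.089°.
Eastward gaps between consecutive values (wrapping around): 6.473°, 3.223°, 339.134°, 1.907°, 1.358°, 2.815°, 5.090°.
Largest gap = 339.134° ⇒ minimal covering band is its complement: 360° − 339.134° = 20.866°.
Band runs from +172.009° eastward to -167.125°, crossing the antimeridian.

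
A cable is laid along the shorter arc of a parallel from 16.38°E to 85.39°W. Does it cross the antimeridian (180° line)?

No

Signed shortest Δλ = ((-85.39 − 16.38 + 180) mod 360) − 180 = -101.77°.
Going west by 101.77° from +16.38° reaches -85.39° without touching 180°.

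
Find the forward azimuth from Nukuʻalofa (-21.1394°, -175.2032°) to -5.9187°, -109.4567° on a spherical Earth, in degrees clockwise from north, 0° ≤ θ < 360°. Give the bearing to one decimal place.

Δλ = -109.4567 − -175.2032 = 65.7465°.
θ = atan2( sin Δλ · cos φ₂ , cos φ₁ · sin φ₂ − sin φ₁ · cos φ₂ · cos Δλ )
  = atan2(0.90688, 0.05117) = 86.770° → normalised to [0°, 360°): 86.770°.

86.8°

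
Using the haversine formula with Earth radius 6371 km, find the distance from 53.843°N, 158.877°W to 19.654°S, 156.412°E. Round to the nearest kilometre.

Δλ = 156.412 − -158.877 = 315.289°; wrapped into (−180°, 180°]: -44.711°.
Δφ = -19.654 − 53.843 = -73.497°.
a = sin²(Δφ/2) + cos φ₁ · cos φ₂ · sin²(Δλ/2) = 0.438349.
c = 2·atan2(√a, √(1−a)) = 1.44718 rad → d = 6371·c ≈ 9219.98 km.

9220 km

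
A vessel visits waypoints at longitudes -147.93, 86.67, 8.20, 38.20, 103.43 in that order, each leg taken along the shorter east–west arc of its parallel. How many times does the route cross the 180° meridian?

1

Leg 1: -147.93° → +86.67°, shortest Δλ = -125.4° (west) — crosses 180°.
Leg 2: +86.67° → +8.20°, shortest Δλ = -78.47° (west) — does not cross 180°.
Leg 3: +8.20° → +38.20°, shortest Δλ = 30.0° (east) — does not cross 180°.
Leg 4: +38.20° → +103.43°, shortest Δλ = 65.23° (east) — does not cross 180°.
Total crossings: 1.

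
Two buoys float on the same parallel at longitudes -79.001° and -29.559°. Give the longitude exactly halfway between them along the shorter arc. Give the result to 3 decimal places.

-54.280°

Signed shortest Δλ from -79.001° to -29.559° is +49.442°.
Midpoint longitude = -79.001° + (+49.442°)/2 = -79.001° + 24.721° = -54.280°.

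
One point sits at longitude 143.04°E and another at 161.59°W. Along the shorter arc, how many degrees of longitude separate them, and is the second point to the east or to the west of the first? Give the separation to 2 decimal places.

Raw difference: -161.59 − 143.04 = -304.63°.
Normalise into (−180°, 180°]: -304.63° + 360° = 55.37°.
Positive ⇒ the second point lies to the east; separation 55.37°.

55.37° east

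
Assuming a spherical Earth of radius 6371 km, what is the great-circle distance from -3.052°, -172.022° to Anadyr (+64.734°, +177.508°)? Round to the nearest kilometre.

7586 km

Δλ = 177.508 − -172.022 = 349.530°; wrapped into (−180°, 180°]: -10.470°.
Δφ = 64.734 − -3.052 = 67.786°.
a = sin²(Δφ/2) + cos φ₁ · cos φ₂ · sin²(Δλ/2) = 0.314515.
c = 2·atan2(√a, √(1−a)) = 1.19074 rad → d = 6371·c ≈ 7586.22 km.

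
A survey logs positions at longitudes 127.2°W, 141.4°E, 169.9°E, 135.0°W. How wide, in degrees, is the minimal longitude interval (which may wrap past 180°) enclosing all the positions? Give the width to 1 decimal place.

91.4°

Sort the longitudes: -135.0°, -127.2°, +141.4°, +169.9°.
Eastward gaps between consecutive values (wrapping around): 7.8°, 268.6°, 28.5°, 55.1°.
Largest gap = 268.6° ⇒ minimal covering band is its complement: 360° − 268.6° = 91.4°.
Band runs from +141.4° eastward to -127.2°, crossing the antimeridian.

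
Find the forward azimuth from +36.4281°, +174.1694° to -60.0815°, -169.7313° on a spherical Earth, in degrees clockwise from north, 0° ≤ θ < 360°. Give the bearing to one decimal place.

Δλ = -169.7313 − 174.1694 = -343.9007°; wrapped into (−180°, 180°]: 16.0993°.
θ = atan2( sin Δλ · cos φ₂ , cos φ₁ · sin φ₂ − sin φ₁ · cos φ₂ · cos Δλ )
  = atan2(0.13831, -0.98194) = 171.982° → normalised to [0°, 360°): 171.982°.

172.0°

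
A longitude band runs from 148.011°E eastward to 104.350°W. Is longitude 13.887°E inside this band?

No

Band width going east from +148.011° to -104.350°: ((-104.350 − 148.011) mod 360) = 107.639°.
Offset of +13.887° east of the west edge: ((13.887 − 148.011) mod 360) = 225.876°.
225.876° > 107.639° ⇒ outside.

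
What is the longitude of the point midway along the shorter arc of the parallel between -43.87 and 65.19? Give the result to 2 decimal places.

+10.66°

Signed shortest Δλ from -43.87° to +65.19° is +109.06°.
Midpoint longitude = -43.87° + (+109.06°)/2 = -43.87° + 54.53° = +10.66°.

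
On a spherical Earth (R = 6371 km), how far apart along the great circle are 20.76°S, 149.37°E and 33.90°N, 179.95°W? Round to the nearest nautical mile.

3721 nmi

Δλ = -179.95 − 149.37 = -329.32°; wrapped into (−180°, 180°]: 30.68°.
Δφ = 33.90 − -20.76 = 54.66°.
a = sin²(Δφ/2) + cos φ₁ · cos φ₂ · sin²(Δλ/2) = 0.265103.
c = 2·atan2(√a, √(1−a)) = 1.08174 rad → d = 6371·c ≈ 6891.76 km ≈ 3721.25 nmi.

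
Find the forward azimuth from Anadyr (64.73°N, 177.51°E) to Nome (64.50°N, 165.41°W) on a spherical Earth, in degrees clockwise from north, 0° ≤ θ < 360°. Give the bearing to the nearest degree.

84°

Δλ = -165.41 − 177.51 = -342.92°; wrapped into (−180°, 180°]: 17.08°.
θ = atan2( sin Δλ · cos φ₂ , cos φ₁ · sin φ₂ − sin φ₁ · cos φ₂ · cos Δλ )
  = atan2(0.12644, 0.01316) = 84.060° → normalised to [0°, 360°): 84.060°.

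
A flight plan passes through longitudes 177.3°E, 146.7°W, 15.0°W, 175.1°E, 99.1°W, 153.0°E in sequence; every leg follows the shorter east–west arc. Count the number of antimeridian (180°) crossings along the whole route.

4

Leg 1: +177.3° → -146.7°, shortest Δλ = 36.0° (east) — crosses 180°.
Leg 2: -146.7° → -15.0°, shortest Δλ = 131.7° (east) — does not cross 180°.
Leg 3: -15.0° → +175.1°, shortest Δλ = -169.9° (west) — crosses 180°.
Leg 4: +175.1° → -99.1°, shortest Δλ = 85.8° (east) — crosses 180°.
Leg 5: -99.1° → +153.0°, shortest Δλ = -107.9° (west) — crosses 180°.
Total crossings: 4.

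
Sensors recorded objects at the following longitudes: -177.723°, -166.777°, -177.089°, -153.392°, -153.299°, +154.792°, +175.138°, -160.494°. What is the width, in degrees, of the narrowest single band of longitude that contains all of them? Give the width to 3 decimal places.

Sort the longitudes: -177.723°, -177.089°, -166.777°, -160.494°, -153.392°, -153.299°, +154.792°, +175.138°.
Eastward gaps between consecutive values (wrapping around): 0.634°, 10.312°, 6.283°, 7.102°, 0.093°, 308.091°, 20.346°, 7.139°.
Largest gap = 308.091° ⇒ minimal covering band is its complement: 360° − 308.091° = 51.909°.
Band runs from +154.792° eastward to -153.299°, crossing the antimeridian.

51.909°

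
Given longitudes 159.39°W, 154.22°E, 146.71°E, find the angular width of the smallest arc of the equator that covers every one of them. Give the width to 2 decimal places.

53.90°

Sort the longitudes: -159.39°, +146.71°, +154.22°.
Eastward gaps between consecutive values (wrapping around): 306.10°, 7.51°, 46.39°.
Largest gap = 306.10° ⇒ minimal covering band is its complement: 360° − 306.10° = 53.90°.
Band runs from +146.71° eastward to -159.39°, crossing the antimeridian.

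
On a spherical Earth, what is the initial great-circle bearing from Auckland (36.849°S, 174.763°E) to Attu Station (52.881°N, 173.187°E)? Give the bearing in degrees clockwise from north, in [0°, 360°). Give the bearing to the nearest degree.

Δλ = 173.187 − 174.763 = -1.576°.
θ = atan2( sin Δλ · cos φ₂ , cos φ₁ · sin φ₂ − sin φ₁ · cos φ₂ · cos Δλ )
  = atan2(-0.01660, 0.99985) = -0.951° → normalised to [0°, 360°): 359.049°.

359°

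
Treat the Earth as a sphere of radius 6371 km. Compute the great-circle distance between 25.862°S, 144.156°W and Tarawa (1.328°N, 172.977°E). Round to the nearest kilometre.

5506 km

Δλ = 172.977 − -144.156 = 317.133°; wrapped into (−180°, 180°]: -42.867°.
Δφ = 1.328 − -25.862 = 27.190°.
a = sin²(Δφ/2) + cos φ₁ · cos φ₂ · sin²(Δλ/2) = 0.175379.
c = 2·atan2(√a, √(1−a)) = 0.86421 rad → d = 6371·c ≈ 5505.87 km.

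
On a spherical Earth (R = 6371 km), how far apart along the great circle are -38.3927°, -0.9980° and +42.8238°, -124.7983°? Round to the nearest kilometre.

15334 km

Δλ = -124.7983 − -0.9980 = -123.8003°.
Δφ = 42.8238 − -38.3927 = 81.2165°.
a = sin²(Δφ/2) + cos φ₁ · cos φ₂ · sin²(Δλ/2) = 0.870974.
c = 2·atan2(√a, √(1−a)) = 2.40677 rad → d = 6371·c ≈ 15333.51 km.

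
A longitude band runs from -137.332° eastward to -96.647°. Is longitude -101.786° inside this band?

Yes

Band width going east from -137.332° to -96.647°: ((-96.647 − -137.332) mod 360) = 40.685°.
Offset of -101.786° east of the west edge: ((-101.786 − -137.332) mod 360) = 35.546°.
35.546° ≤ 40.685° ⇒ inside.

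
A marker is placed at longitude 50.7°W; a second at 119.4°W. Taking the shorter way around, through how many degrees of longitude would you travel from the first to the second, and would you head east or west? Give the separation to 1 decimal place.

68.7° west

Raw difference: -119.4 − -50.7 = -68.7°.
Normalise into (−180°, 180°]: -68.7° stays -68.7°.
Negative ⇒ the second point lies to the west; separation 68.7°.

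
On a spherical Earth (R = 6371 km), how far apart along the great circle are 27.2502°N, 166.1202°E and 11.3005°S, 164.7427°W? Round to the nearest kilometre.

Δλ = -164.7427 − 166.1202 = -330.8629°; wrapped into (−180°, 180°]: 29.1371°.
Δφ = -11.3005 − 27.2502 = -38.5507°.
a = sin²(Δφ/2) + cos φ₁ · cos φ₂ · sin²(Δλ/2) = 0.164130.
c = 2·atan2(√a, √(1−a)) = 0.83424 rad → d = 6371·c ≈ 5314.96 km.

5315 km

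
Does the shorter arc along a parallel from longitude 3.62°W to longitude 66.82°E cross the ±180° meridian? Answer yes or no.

Signed shortest Δλ = ((66.82 − -3.62 + 180) mod 360) − 180 = 70.44°.
Going east by 70.44° from -3.62° reaches +66.82° without touching 180°.

No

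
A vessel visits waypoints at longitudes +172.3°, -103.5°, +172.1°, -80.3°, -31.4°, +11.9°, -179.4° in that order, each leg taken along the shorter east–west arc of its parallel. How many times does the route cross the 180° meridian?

Leg 1: +172.3° → -103.5°, shortest Δλ = 84.2° (east) — crosses 180°.
Leg 2: -103.5° → +172.1°, shortest Δλ = -84.4° (west) — crosses 180°.
Leg 3: +172.1° → -80.3°, shortest Δλ = 107.6° (east) — crosses 180°.
Leg 4: -80.3° → -31.4°, shortest Δλ = 48.9° (east) — does not cross 180°.
Leg 5: -31.4° → +11.9°, shortest Δλ = 43.3° (east) — does not cross 180°.
Leg 6: +11.9° → -179.4°, shortest Δλ = 168.7° (east) — crosses 180°.
Total crossings: 4.

4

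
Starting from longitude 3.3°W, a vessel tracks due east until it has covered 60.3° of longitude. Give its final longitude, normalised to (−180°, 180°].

Start at -3.3°; shift +60.3° → +57.0°.
+57.0° already lies in (−180°, 180°].

57.0°E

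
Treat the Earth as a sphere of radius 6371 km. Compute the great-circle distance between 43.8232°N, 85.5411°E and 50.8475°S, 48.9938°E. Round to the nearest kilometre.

Δλ = 48.9938 − 85.5411 = -36.5473°.
Δφ = -50.8475 − 43.8232 = -94.6707°.
a = sin²(Δφ/2) + cos φ₁ · cos φ₂ · sin²(Δλ/2) = 0.585501.
c = 2·atan2(√a, √(1−a)) = 1.74264 rad → d = 6371·c ≈ 11102.38 km.

11102 km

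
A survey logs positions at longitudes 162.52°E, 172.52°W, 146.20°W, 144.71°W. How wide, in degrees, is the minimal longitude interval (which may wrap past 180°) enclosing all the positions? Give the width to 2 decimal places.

52.77°

Sort the longitudes: -172.52°, -146.20°, -144.71°, +162.52°.
Eastward gaps between consecutive values (wrapping around): 26.32°, 1.49°, 307.23°, 24.96°.
Largest gap = 307.23° ⇒ minimal covering band is its complement: 360° − 307.23° = 52.77°.
Band runs from +162.52° eastward to -144.71°, crossing the antimeridian.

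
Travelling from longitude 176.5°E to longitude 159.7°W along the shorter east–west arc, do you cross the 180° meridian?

Naïve |-159.7 − 176.5| = 336.2° > 180°, so the shorter arc goes the other way round — across 180°.
Signed shortest Δλ = ((-159.7 − 176.5 + 180) mod 360) − 180 = 23.8°.
Going east by 23.8° from +176.5° passes through 180° before reaching -159.7°.

Yes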